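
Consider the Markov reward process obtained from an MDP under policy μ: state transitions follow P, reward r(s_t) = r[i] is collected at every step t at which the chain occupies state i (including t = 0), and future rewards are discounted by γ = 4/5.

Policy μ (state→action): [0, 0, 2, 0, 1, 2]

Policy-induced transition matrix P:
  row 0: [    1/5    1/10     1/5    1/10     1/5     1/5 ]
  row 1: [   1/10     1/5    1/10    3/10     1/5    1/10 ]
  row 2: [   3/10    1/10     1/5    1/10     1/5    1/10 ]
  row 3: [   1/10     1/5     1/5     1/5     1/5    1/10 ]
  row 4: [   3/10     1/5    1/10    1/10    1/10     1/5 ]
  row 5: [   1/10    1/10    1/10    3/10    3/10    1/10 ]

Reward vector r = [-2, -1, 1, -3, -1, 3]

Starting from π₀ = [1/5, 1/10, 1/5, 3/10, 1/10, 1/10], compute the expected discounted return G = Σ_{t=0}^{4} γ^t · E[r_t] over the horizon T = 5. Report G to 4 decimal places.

G = -2.5932

t=0: π = [0.2000, 0.1000, 0.2000, 0.3000, 0.1000, 0.1000], E[r] = -1.0000, γ^t·E[r] = -1.000000, running G = -1.000000
t=1: π = [0.1800, 0.1500, 0.1700, 0.1700, 0.2000, 0.1300], E[r] = -0.6600, γ^t·E[r] = -0.528000, running G = -1.528000
t=2: π = [0.1920, 0.1520, 0.1520, 0.1730, 0.1930, 0.1380], E[r] = -0.6820, γ^t·E[r] = -0.436480, running G = -1.964480
t=3: π = [0.1882, 0.1518, 0.1517, 0.1753, 0.1945, 0.1385], E[r] = -0.6814, γ^t·E[r] = -0.348877, running G = -2.313357
t=4: π = [0.1881, 0.1522, 0.1515, 0.1756, 0.1944, 0.1383], E[r] = -0.6831, γ^t·E[r] = -0.279806, running G = -2.593163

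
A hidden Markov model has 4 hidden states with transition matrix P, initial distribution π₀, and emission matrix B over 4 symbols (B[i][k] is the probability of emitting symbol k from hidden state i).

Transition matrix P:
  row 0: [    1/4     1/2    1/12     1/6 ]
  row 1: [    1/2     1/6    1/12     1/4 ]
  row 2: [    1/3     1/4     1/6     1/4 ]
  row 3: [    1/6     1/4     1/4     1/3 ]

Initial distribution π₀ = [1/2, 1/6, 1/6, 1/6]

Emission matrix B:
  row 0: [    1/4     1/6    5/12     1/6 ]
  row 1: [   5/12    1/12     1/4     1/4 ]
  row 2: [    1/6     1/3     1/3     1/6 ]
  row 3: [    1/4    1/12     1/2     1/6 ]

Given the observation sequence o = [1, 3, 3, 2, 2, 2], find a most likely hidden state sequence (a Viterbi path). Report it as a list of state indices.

path = [0, 1, 0, 1, 0, 1]

t=0: δ = [8.333e-02, 1.389e-02, 5.556e-02, 1.389e-02]  (obs o_0=1)
t=1: δ = [3.472e-03, 1.042e-02, 1.543e-03, 2.315e-03]  ψ = [0, 0, 2, 0]  (obs o_1=3)
t=2: δ = [8.681e-04, 4.340e-04, 1.447e-04, 4.340e-04]  ψ = [1, 0, 1, 1]  (obs o_2=3)
t=3: δ = [9.042e-05, 1.085e-04, 3.617e-05, 7.234e-05]  ψ = [0, 0, 3, 0]  (obs o_3=2)
t=4: δ = [2.261e-05, 1.130e-05, 6.028e-06, 1.356e-05]  ψ = [1, 0, 3, 1]  (obs o_4=2)
t=5: δ = [2.355e-06, 2.826e-06, 1.130e-06, 2.261e-06]  ψ = [0, 0, 3, 3]  (obs o_5=2)
backtrack: best end state = 1; path = [0, 1, 0, 1, 0, 1]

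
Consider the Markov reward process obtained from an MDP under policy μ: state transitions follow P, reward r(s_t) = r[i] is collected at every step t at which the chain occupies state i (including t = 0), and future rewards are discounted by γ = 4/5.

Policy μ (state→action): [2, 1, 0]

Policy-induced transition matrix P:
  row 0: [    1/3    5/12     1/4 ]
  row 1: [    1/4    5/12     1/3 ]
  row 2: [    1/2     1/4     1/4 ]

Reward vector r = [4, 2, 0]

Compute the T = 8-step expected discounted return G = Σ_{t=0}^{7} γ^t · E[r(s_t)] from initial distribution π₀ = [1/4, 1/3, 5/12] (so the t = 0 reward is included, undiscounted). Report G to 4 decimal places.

G = 8.4717

t=0: π = [0.2500, 0.3333, 0.4167], E[r] = 1.6667, γ^t·E[r] = 1.666667, running G = 1.666667
t=1: π = [0.3750, 0.3472, 0.2778], E[r] = 2.1944, γ^t·E[r] = 1.755556, running G = 3.422222
t=2: π = [0.3507, 0.3704, 0.2789], E[r] = 2.1435, γ^t·E[r] = 1.371852, running G = 4.794074
t=3: π = [0.3490, 0.3702, 0.2809], E[r] = 2.1362, γ^t·E[r] = 1.093728, running G = 5.887802
t=4: π = [0.3493, 0.3699, 0.2808], E[r] = 2.1369, γ^t·E[r] = 0.875272, running G = 6.763075
t=5: π = [0.3493, 0.3699, 0.2808], E[r] = 2.1370, γ^t·E[r] = 0.700251, running G = 7.463326
t=6: π = [0.3493, 0.3699, 0.2808], E[r] = 2.1370, γ^t·E[r] = 0.560198, running G = 8.023525
t=7: π = [0.3493, 0.3699, 0.2808], E[r] = 2.1370, γ^t·E[r] = 0.448158, running G = 8.471683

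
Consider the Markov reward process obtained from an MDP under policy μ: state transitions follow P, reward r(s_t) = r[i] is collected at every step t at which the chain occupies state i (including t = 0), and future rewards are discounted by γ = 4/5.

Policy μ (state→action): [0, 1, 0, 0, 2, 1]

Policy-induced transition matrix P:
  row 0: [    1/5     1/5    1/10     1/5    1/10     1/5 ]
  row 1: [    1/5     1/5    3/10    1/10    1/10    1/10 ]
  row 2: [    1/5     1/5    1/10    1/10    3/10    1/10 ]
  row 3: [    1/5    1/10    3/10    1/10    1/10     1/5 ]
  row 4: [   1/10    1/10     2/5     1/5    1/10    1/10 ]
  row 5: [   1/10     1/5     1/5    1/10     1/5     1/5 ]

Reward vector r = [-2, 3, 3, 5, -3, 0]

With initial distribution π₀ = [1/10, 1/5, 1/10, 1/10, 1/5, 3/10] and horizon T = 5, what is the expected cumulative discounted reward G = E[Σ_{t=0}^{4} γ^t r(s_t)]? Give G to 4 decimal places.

G = 3.1145

t=0: π = [0.1000, 0.2000, 0.1000, 0.1000, 0.2000, 0.3000], E[r] = 0.6000, γ^t·E[r] = 0.600000, running G = 0.600000
t=1: π = [0.1500, 0.1700, 0.2500, 0.1300, 0.1500, 0.1500], E[r] = 1.1600, γ^t·E[r] = 0.928000, running G = 1.528000
t=2: π = [0.1700, 0.1720, 0.2200, 0.1300, 0.1650, 0.1430], E[r] = 0.9910, γ^t·E[r] = 0.634240, running G = 2.162240
t=3: π = [0.1692, 0.1705, 0.2242, 0.1335, 0.1583, 0.1443], E[r] = 1.0383, γ^t·E[r] = 0.531610, running G = 2.693850
t=4: π = [0.1697, 0.1708, 0.2227, 0.1328, 0.1593, 0.1447], E[r] = 1.0271, γ^t·E[r] = 0.420692, running G = 3.114542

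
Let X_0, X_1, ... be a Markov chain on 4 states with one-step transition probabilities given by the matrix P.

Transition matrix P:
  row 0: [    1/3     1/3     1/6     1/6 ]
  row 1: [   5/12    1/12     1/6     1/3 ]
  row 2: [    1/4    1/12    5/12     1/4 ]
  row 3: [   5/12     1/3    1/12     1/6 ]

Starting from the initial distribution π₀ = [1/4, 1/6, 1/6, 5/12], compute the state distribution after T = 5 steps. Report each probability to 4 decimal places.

t=0: π = [0.2500, 0.1667, 0.1667, 0.4167]
t=1: π = [0.3681, 0.2500, 0.1736, 0.2083]
t=2: π = [0.3571, 0.2274, 0.1927, 0.2228]
t=3: π = [0.3548, 0.2283, 0.1963, 0.2206]
t=4: π = [0.3544, 0.2272, 0.1974, 0.2211]
t=5: π = [0.3542, 0.2272, 0.1976, 0.2210]

π = [0.3542, 0.2272, 0.1976, 0.2210]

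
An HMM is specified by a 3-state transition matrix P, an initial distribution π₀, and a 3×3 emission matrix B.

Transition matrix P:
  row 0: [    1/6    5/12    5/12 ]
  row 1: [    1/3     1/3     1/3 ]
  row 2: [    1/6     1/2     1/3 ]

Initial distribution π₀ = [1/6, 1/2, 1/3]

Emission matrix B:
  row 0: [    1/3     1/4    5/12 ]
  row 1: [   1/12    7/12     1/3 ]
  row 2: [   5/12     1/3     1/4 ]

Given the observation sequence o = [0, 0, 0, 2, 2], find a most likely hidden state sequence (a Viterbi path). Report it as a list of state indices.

path = [2, 2, 2, 1, 0]

t=0: δ = [5.556e-02, 4.167e-02, 1.389e-01]  (obs o_0=0)
t=1: δ = [7.716e-03, 5.787e-03, 1.929e-02]  ψ = [2, 2, 2]  (obs o_1=0)
t=2: δ = [1.072e-03, 8.038e-04, 2.679e-03]  ψ = [2, 2, 2]  (obs o_2=0)
t=3: δ = [1.861e-04, 4.465e-04, 2.233e-04]  ψ = [2, 2, 2]  (obs o_3=2)
t=4: δ = [6.202e-05, 4.961e-05, 3.721e-05]  ψ = [1, 1, 1]  (obs o_4=2)
backtrack: best end state = 0; path = [2, 2, 2, 1, 0]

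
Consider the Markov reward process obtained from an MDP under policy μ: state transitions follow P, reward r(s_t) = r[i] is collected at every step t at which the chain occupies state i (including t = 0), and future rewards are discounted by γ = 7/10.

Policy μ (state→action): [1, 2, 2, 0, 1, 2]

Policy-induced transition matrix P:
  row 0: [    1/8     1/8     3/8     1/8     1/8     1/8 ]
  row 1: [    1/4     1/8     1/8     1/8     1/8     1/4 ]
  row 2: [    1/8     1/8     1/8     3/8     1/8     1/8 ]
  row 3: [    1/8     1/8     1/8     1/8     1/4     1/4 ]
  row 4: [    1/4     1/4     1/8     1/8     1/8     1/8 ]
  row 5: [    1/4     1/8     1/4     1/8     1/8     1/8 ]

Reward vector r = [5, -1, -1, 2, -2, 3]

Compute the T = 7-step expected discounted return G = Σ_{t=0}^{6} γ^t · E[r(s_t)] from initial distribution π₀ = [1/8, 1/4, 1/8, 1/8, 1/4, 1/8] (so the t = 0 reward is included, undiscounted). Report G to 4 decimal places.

G = 2.7600

t=0: π = [0.1250, 0.2500, 0.1250, 0.1250, 0.2500, 0.1250], E[r] = 0.3750, γ^t·E[r] = 0.375000, running G = 0.375000
t=1: π = [0.2031, 0.1563, 0.1719, 0.1563, 0.1406, 0.1719], E[r] = 1.2344, γ^t·E[r] = 0.864063, running G = 1.239063
t=2: π = [0.1836, 0.1426, 0.1973, 0.1680, 0.1445, 0.1641], E[r] = 1.1172, γ^t·E[r] = 0.547422, running G = 1.786484
t=3: π = [0.1814, 0.1431, 0.1914, 0.1743, 0.1460, 0.1638], E[r] = 1.1206, γ^t·E[r] = 0.384368, running G = 2.170852
t=4: π = [0.1816, 0.1432, 0.1908, 0.1729, 0.1468, 0.1647], E[r] = 1.1201, γ^t·E[r] = 0.268940, running G = 2.439792
t=5: π = [0.1818, 0.1433, 0.1910, 0.1727, 0.1466, 0.1645], E[r] = 1.1206, γ^t·E[r] = 0.188339, running G = 2.628131
t=6: π = [0.1818, 0.1433, 0.1910, 0.1727, 0.1466, 0.1645], E[r] = 1.1205, γ^t·E[r] = 0.131829, running G = 2.759960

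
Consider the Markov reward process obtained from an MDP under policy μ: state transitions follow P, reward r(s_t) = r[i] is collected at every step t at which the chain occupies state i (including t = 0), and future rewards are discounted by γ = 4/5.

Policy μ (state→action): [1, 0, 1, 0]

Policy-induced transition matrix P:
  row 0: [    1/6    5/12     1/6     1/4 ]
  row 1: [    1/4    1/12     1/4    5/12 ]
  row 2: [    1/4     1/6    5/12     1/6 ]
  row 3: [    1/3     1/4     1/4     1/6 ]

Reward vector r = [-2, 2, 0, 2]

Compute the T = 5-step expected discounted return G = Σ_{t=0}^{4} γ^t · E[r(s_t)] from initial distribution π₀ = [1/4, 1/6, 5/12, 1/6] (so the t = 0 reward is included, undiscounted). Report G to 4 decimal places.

G = 1.2115

t=0: π = [0.2500, 0.1667, 0.4167, 0.1667], E[r] = 0.1667, γ^t·E[r] = 0.166667, running G = 0.166667
t=1: π = [0.2431, 0.2292, 0.2986, 0.2292], E[r] = 0.4306, γ^t·E[r] = 0.344444, running G = 0.511111
t=2: π = [0.2488, 0.2274, 0.2795, 0.2442], E[r] = 0.4456, γ^t·E[r] = 0.285185, running G = 0.796296
t=3: π = [0.2496, 0.2303, 0.2758, 0.2443], E[r] = 0.4498, γ^t·E[r] = 0.230321, running G = 1.026617
t=4: π = [0.2496, 0.2302, 0.2752, 0.2450], E[r] = 0.4514, γ^t·E[r] = 0.184909, running G = 1.211526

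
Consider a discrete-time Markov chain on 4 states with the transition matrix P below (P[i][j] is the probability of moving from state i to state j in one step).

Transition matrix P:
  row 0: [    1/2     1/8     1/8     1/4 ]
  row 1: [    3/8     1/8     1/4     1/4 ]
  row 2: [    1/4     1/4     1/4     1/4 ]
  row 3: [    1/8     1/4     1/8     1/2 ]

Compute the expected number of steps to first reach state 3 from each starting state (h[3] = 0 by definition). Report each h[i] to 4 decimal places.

First-step conditioning: h[3] = 0; for i ≠ 3, h[i] = 1 + Σ_k P[i][k]·h[k].
  h[0] = 1 + 1/2·h[0] + 1/8·h[1] + 1/8·h[2]
  h[1] = 1 + 3/8·h[0] + 1/8·h[1] + 1/4·h[2]
  h[2] = 1 + 1/4·h[0] + 1/4·h[1] + 1/4·h[2]
Solving the 3×3 linear system over states ≠ 3 gives exactly h = [4, 4, 4, 0] (h[3] = 0 is the target).

h = [4.0000, 4.0000, 4.0000, 0.0000]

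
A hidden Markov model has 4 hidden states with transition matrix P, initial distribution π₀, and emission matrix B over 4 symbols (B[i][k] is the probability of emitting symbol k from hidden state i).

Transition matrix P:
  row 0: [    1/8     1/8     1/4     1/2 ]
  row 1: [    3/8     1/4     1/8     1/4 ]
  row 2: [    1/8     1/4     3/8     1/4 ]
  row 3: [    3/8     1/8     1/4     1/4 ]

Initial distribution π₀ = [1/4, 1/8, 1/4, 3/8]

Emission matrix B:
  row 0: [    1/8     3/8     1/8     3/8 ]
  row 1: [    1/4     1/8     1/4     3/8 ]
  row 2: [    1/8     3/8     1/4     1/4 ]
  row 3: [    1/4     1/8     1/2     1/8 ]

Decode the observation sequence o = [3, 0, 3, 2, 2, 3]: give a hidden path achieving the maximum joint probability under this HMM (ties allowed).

t=0: δ = [9.375e-02, 4.688e-02, 6.250e-02, 4.688e-02]  (obs o_0=3)
t=1: δ = [2.197e-03, 3.906e-03, 2.930e-03, 1.172e-02]  ψ = [1, 2, 0, 0]  (obs o_1=0)
t=2: δ = [1.648e-03, 5.493e-04, 7.324e-04, 3.662e-04]  ψ = [3, 3, 3, 3]  (obs o_2=3)
t=3: δ = [2.575e-05, 5.150e-05, 1.030e-04, 4.120e-04]  ψ = [0, 0, 0, 0]  (obs o_3=2)
t=4: δ = [1.931e-05, 1.287e-05, 2.575e-05, 5.150e-05]  ψ = [3, 3, 3, 3]  (obs o_4=2)
t=5: δ = [7.242e-06, 2.414e-06, 3.219e-06, 1.609e-06]  ψ = [3, 2, 3, 3]  (obs o_5=3)
backtrack: best end state = 0; path = [0, 3, 0, 3, 3, 0]

path = [0, 3, 0, 3, 3, 0]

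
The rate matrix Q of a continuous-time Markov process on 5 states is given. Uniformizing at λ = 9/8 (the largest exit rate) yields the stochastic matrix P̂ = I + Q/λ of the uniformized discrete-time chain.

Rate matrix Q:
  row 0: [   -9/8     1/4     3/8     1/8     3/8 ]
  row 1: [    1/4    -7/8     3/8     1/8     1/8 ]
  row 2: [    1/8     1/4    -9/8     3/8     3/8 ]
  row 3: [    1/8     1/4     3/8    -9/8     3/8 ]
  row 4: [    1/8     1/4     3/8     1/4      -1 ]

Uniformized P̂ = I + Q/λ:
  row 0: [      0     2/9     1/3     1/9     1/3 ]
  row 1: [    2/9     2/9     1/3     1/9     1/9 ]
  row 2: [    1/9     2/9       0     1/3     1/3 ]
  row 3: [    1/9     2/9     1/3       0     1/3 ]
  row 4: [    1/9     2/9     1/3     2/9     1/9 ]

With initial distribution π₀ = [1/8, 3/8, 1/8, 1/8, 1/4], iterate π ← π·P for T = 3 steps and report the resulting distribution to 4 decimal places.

t=0: π = [0.1250, 0.3750, 0.1250, 0.1250, 0.2500]
t=1: π = [0.1389, 0.2222, 0.2917, 0.1528, 0.1944]
t=2: π = [0.1204, 0.2222, 0.2361, 0.1806, 0.2407]
t=3: π = [0.1224, 0.2222, 0.2546, 0.1703, 0.2305]

π = [0.1224, 0.2222, 0.2546, 0.1703, 0.2305]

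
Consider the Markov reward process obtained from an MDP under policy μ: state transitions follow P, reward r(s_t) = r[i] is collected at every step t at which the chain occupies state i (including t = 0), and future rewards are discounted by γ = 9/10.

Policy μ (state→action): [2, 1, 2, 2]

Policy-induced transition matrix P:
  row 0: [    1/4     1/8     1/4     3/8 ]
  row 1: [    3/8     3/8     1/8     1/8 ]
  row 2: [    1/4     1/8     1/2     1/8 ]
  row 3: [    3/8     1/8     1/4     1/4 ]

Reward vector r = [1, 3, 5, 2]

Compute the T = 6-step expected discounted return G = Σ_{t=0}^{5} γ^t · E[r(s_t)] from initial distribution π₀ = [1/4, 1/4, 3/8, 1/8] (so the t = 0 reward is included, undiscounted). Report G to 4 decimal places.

G = 13.4259

t=0: π = [0.2500, 0.2500, 0.3750, 0.1250], E[r] = 3.1250, γ^t·E[r] = 3.125000, running G = 3.125000
t=1: π = [0.2969, 0.1875, 0.3125, 0.2031], E[r] = 2.8281, γ^t·E[r] = 2.545313, running G = 5.670313
t=2: π = [0.2988, 0.1719, 0.3047, 0.2246], E[r] = 2.7871, γ^t·E[r] = 2.257559, running G = 7.927871
t=3: π = [0.2996, 0.1680, 0.3047, 0.2278], E[r] = 2.7825, γ^t·E[r] = 2.028421, running G = 9.956292
t=4: π = [0.2995, 0.1670, 0.3052, 0.2284], E[r] = 2.7831, γ^t·E[r] = 1.825959, running G = 11.782252
t=5: π = [0.2994, 0.1667, 0.3054, 0.2284], E[r] = 2.7836, γ^t·E[r] = 1.643681, running G = 13.425933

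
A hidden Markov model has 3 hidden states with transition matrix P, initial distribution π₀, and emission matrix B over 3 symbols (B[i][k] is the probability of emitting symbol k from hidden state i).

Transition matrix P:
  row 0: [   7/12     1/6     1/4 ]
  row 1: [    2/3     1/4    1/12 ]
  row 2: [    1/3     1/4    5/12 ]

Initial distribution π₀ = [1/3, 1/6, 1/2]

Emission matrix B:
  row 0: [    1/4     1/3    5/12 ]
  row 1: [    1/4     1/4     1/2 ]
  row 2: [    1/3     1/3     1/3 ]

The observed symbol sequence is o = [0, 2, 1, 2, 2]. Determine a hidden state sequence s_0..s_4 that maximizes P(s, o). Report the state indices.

t=0: δ = [8.333e-02, 4.167e-02, 1.667e-01]  (obs o_0=0)
t=1: δ = [2.315e-02, 2.083e-02, 2.315e-02]  ψ = [2, 2, 2]  (obs o_1=2)
t=2: δ = [4.630e-03, 1.447e-03, 3.215e-03]  ψ = [1, 2, 2]  (obs o_2=1)
t=3: δ = [1.125e-03, 4.019e-04, 4.465e-04]  ψ = [0, 2, 2]  (obs o_3=2)
t=4: δ = [2.735e-04, 9.377e-05, 9.377e-05]  ψ = [0, 0, 0]  (obs o_4=2)
backtrack: best end state = 0; path = [2, 1, 0, 0, 0]

path = [2, 1, 0, 0, 0]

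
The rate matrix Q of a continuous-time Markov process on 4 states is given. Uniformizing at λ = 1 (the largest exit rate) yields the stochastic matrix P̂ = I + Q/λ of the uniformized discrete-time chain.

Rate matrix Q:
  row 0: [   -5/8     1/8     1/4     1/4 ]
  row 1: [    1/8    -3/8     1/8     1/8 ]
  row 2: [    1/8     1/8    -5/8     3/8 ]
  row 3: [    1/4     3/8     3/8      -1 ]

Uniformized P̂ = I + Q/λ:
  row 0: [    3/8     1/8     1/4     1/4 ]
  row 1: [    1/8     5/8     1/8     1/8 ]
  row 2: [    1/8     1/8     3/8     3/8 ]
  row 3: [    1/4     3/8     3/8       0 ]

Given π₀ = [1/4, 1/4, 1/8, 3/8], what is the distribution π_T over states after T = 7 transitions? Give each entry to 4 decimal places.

π = [0.1987, 0.3457, 0.2638, 0.1918]

t=0: π = [0.2500, 0.2500, 0.1250, 0.3750]
t=1: π = [0.2344, 0.3438, 0.2813, 0.1406]
t=2: π = [0.2012, 0.3320, 0.2598, 0.2070]
t=3: π = [0.2012, 0.3428, 0.2668, 0.1892]
t=4: π = [0.1989, 0.3437, 0.2642, 0.1932]
t=5: π = [0.1989, 0.3451, 0.2642, 0.1918]
t=6: π = [0.1987, 0.3455, 0.2639, 0.1919]
t=7: π = [0.1987, 0.3457, 0.2638, 0.1918]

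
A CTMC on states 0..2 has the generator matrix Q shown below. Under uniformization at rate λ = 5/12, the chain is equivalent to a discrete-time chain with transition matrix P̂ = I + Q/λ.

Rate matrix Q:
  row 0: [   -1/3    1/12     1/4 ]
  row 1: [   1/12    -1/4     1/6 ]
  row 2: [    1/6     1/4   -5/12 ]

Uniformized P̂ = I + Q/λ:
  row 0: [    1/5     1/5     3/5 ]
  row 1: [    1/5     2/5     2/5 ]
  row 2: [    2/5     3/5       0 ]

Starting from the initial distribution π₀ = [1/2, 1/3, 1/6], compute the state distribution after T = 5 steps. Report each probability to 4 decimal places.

t=0: π = [0.5000, 0.3333, 0.1667]
t=1: π = [0.2333, 0.3333, 0.4333]
t=2: π = [0.2867, 0.4400, 0.2733]
t=3: π = [0.2547, 0.3973, 0.3480]
t=4: π = [0.2696, 0.4187, 0.3117]
t=5: π = [0.2623, 0.4084, 0.3292]

π = [0.2623, 0.4084, 0.3292]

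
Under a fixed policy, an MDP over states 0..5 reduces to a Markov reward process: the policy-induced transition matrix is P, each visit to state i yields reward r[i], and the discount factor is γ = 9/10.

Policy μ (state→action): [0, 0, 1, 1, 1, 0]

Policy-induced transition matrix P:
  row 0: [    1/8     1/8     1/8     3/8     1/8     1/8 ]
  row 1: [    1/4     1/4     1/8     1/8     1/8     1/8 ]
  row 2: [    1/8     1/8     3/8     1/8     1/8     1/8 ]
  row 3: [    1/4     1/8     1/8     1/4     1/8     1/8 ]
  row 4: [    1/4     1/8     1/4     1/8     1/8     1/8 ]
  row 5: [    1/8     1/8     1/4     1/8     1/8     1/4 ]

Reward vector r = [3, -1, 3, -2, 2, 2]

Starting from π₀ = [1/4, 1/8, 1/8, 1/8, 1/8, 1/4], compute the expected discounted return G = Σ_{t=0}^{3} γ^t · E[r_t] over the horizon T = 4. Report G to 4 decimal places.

G = 4.3573

t=0: π = [0.2500, 0.1250, 0.1250, 0.1250, 0.1250, 0.2500], E[r] = 1.5000, γ^t·E[r] = 1.500000, running G = 1.500000
t=1: π = [0.1719, 0.1406, 0.2031, 0.2031, 0.1250, 0.1563], E[r] = 1.1406, γ^t·E[r] = 1.026563, running G = 2.526563
t=2: π = [0.1836, 0.1426, 0.2109, 0.1934, 0.1250, 0.1445], E[r] = 1.1934, γ^t·E[r] = 0.966621, running G = 3.493184
t=3: π = [0.1826, 0.1428, 0.2114, 0.1951, 0.1250, 0.1431], E[r] = 1.1853, γ^t·E[r] = 0.864086, running G = 4.357269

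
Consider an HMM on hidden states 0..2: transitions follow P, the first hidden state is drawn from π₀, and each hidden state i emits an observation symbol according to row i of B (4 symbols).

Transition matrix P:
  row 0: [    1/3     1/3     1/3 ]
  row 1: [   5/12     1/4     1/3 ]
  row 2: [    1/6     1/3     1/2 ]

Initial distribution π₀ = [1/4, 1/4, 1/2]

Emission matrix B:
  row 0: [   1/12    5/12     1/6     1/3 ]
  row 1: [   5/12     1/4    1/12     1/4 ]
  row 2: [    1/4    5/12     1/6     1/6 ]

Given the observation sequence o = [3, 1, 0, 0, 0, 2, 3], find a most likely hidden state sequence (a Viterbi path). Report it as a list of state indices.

t=0: δ = [8.333e-02, 6.250e-02, 8.333e-02]  (obs o_0=3)
t=1: δ = [1.157e-02, 6.944e-03, 1.736e-02]  ψ = [0, 0, 2]  (obs o_1=1)
t=2: δ = [3.215e-04, 2.411e-03, 2.170e-03]  ψ = [0, 2, 2]  (obs o_2=0)
t=3: δ = [8.372e-05, 3.014e-04, 2.713e-04]  ψ = [1, 2, 2]  (obs o_3=0)
t=4: δ = [1.047e-05, 3.768e-05, 3.391e-05]  ψ = [1, 2, 2]  (obs o_4=0)
t=5: δ = [2.616e-06, 9.419e-07, 2.826e-06]  ψ = [1, 2, 2]  (obs o_5=2)
t=6: δ = [2.907e-07, 2.355e-07, 2.355e-07]  ψ = [0, 2, 2]  (obs o_6=3)
backtrack: best end state = 0; path = [2, 2, 2, 2, 1, 0, 0]

path = [2, 2, 2, 2, 1, 0, 0]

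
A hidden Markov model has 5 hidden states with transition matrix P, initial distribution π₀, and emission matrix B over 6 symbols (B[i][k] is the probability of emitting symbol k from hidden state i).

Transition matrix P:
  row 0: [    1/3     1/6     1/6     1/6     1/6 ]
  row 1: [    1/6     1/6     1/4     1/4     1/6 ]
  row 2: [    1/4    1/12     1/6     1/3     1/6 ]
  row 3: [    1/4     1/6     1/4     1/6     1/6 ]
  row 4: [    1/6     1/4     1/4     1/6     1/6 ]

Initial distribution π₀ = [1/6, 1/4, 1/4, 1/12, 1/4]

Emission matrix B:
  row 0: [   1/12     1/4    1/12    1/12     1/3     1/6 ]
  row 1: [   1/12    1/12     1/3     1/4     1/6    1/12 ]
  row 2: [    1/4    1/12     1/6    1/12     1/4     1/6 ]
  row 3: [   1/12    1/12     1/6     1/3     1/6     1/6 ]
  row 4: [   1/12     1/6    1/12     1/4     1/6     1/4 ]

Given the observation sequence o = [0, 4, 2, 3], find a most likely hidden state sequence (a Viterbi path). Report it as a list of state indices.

path = [2, 0, 1, 3]

t=0: δ = [1.389e-02, 2.083e-02, 6.250e-02, 6.944e-03, 2.083e-02]  (obs o_0=0)
t=1: δ = [5.208e-03, 8.681e-04, 2.604e-03, 3.472e-03, 1.736e-03]  ψ = [2, 2, 2, 2, 2]  (obs o_1=4)
t=2: δ = [1.447e-04, 2.894e-04, 1.447e-04, 1.447e-04, 7.234e-05]  ψ = [0, 0, 0, 0, 0]  (obs o_2=2)
t=3: δ = [4.019e-06, 1.206e-05, 6.028e-06, 2.411e-05, 1.206e-05]  ψ = [0, 1, 1, 1, 1]  (obs o_3=3)
backtrack: best end state = 3; path = [2, 0, 1, 3]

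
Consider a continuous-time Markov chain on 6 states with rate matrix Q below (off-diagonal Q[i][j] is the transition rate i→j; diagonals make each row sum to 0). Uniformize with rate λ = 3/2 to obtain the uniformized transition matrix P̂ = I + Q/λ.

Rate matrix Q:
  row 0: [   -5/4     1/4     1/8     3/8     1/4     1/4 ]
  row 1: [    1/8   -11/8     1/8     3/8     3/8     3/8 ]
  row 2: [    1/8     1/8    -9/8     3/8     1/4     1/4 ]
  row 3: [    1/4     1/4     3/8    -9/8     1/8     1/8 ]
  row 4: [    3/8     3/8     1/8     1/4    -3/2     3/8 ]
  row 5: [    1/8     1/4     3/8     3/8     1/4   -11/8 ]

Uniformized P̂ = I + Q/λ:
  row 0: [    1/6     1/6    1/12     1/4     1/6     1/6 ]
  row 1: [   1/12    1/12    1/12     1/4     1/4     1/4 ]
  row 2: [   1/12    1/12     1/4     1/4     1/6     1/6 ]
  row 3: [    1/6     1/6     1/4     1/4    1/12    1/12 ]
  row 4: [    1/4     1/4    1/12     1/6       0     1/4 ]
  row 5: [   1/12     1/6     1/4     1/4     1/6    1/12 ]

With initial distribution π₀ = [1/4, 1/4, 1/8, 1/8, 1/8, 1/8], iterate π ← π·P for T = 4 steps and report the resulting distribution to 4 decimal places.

π = [0.1376, 0.1508, 0.1792, 0.2385, 0.1363, 0.1576]

t=0: π = [0.2500, 0.2500, 0.1250, 0.1250, 0.1250, 0.1250]
t=1: π = [0.1354, 0.1458, 0.1458, 0.2396, 0.1563, 0.1771]
t=2: π = [0.1406, 0.1554, 0.1771, 0.2370, 0.1328, 0.1571]
t=3: π = [0.1369, 0.1500, 0.1785, 0.2389, 0.1377, 0.1578]
t=4: π = [0.1376, 0.1508, 0.1792, 0.2385, 0.1363, 0.1576]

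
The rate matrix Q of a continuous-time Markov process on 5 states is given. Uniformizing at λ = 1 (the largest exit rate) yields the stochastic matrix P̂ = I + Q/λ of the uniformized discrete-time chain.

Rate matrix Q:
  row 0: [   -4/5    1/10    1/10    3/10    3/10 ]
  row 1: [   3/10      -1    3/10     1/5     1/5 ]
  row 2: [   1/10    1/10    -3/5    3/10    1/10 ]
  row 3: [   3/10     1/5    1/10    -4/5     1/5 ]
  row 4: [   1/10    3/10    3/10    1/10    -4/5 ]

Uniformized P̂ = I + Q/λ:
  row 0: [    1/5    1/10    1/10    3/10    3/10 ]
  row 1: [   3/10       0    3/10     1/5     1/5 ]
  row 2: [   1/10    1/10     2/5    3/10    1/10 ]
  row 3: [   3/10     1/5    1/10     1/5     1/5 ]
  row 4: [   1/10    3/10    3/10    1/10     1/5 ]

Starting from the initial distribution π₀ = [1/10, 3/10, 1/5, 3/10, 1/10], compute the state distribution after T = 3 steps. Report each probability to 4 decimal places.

t=0: π = [0.1000, 0.3000, 0.2000, 0.3000, 0.1000]
t=1: π = [0.2300, 0.1200, 0.2400, 0.2200, 0.1900]
t=2: π = [0.1910, 0.1480, 0.2340, 0.2280, 0.1990]
t=3: π = [0.1943, 0.1478, 0.2396, 0.2226, 0.1957]

π = [0.1943, 0.1478, 0.2396, 0.2226, 0.1957]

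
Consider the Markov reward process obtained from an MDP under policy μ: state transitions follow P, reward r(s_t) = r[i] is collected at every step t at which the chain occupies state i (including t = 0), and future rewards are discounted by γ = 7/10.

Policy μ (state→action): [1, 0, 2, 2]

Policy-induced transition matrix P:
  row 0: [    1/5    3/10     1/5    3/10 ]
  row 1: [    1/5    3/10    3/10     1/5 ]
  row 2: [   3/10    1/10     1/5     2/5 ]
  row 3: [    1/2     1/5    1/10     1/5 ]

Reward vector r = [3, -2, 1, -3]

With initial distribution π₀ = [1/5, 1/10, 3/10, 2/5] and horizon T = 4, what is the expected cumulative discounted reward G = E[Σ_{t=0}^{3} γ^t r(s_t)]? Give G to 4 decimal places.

G = -0.6673

t=0: π = [0.2000, 0.1000, 0.3000, 0.4000], E[r] = -0.5000, γ^t·E[r] = -0.500000, running G = -0.500000
t=1: π = [0.3500, 0.2000, 0.1700, 0.2800], E[r] = -0.0200, γ^t·E[r] = -0.014000, running G = -0.514000
t=2: π = [0.3010, 0.2380, 0.1920, 0.2690], E[r] = -0.1880, γ^t·E[r] = -0.092120, running G = -0.606120
t=3: π = [0.2999, 0.2347, 0.1969, 0.2685], E[r] = -0.1783, γ^t·E[r] = -0.061157, running G = -0.667277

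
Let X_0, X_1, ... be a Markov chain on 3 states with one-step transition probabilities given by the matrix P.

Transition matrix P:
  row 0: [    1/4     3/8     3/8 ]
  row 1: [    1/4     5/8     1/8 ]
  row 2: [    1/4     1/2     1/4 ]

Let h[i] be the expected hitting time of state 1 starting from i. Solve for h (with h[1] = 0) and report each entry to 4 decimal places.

h = [2.4000, 0.0000, 2.1333]

First-step conditioning: h[1] = 0; for i ≠ 1, h[i] = 1 + Σ_k P[i][k]·h[k].
  h[0] = 1 + 1/4·h[0] + 3/8·h[2]
  h[2] = 1 + 1/4·h[0] + 1/4·h[2]
Solving the 2×2 linear system over states ≠ 1 gives exactly h = [12/5, 0, 32/15] (h[1] = 0 is the target).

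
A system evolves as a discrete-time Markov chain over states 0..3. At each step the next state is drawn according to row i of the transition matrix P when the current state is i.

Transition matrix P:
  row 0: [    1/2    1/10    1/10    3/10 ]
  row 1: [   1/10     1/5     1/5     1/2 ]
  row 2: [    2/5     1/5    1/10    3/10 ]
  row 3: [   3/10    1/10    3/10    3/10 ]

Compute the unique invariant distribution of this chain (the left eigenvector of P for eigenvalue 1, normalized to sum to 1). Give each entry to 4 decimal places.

π = [0.3646, 0.1309, 0.1783, 0.3262]

Balance equations π_j = Σ_i π_i·P[i][j]:
  π_0 = 1/2·π_0 + 1/10·π_1 + 2/5·π_2 + 3/10·π_3
  π_1 = 1/10·π_0 + 1/5·π_1 + 1/5·π_2 + 1/10·π_3
  π_2 = 1/10·π_0 + 1/5·π_1 + 1/10·π_2 + 3/10·π_3
  normalize: π_0 + π_1 + π_2 + π_3 = 1
Solving the linear system gives exactly π = [323/886, 58/443, 79/443, 289/886].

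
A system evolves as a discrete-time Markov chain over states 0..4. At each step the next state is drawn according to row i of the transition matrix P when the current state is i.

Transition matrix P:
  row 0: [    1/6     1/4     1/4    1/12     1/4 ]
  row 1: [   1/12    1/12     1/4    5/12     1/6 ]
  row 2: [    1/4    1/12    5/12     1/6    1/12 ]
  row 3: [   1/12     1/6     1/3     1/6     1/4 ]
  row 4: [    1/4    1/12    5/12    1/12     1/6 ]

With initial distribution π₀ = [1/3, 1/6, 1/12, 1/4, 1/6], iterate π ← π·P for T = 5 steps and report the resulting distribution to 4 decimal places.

π = [0.1850, 0.1283, 0.3503, 0.1694, 0.1670]

t=0: π = [0.3333, 0.1667, 0.0833, 0.2500, 0.1667]
t=1: π = [0.1528, 0.1597, 0.3125, 0.1667, 0.2083]
t=2: π = [0.1829, 0.1227, 0.3507, 0.1765, 0.1672]
t=3: π = [0.1849, 0.1285, 0.3510, 0.1682, 0.1674]
t=4: π = [0.1851, 0.1282, 0.3504, 0.1694, 0.1668]
t=5: π = [0.1850, 0.1283, 0.3503, 0.1694, 0.1670]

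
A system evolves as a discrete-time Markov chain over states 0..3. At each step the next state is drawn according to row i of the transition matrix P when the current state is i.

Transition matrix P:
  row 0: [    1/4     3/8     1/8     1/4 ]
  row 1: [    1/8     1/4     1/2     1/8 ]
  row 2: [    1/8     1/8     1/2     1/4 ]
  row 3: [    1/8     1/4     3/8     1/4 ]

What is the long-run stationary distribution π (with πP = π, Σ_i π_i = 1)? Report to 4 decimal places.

Balance equations π_j = Σ_i π_i·P[i][j]:
  π_0 = 1/4·π_0 + 1/8·π_1 + 1/8·π_2 + 1/8·π_3
  π_1 = 3/8·π_0 + 1/4·π_1 + 1/8·π_2 + 1/4·π_3
  π_2 = 1/8·π_0 + 1/2·π_1 + 1/2·π_2 + 3/8·π_3
  normalize: π_0 + π_1 + π_2 + π_3 = 1
Solving the linear system gives exactly π = [1/7, 86/399, 167/399, 89/399].

π = [0.1429, 0.2155, 0.4185, 0.2231]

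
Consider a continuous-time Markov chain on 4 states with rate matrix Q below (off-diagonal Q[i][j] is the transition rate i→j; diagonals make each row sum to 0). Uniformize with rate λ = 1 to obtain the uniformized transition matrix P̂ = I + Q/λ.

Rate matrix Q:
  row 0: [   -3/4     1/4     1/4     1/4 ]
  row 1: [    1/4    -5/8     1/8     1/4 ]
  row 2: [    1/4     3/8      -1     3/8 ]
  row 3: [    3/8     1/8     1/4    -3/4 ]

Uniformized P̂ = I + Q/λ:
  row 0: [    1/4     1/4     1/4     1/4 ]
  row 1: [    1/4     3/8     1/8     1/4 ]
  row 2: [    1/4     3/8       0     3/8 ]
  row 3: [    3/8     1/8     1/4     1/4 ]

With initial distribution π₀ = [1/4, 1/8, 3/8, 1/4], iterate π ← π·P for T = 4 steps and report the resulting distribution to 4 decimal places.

t=0: π = [0.2500, 0.1250, 0.3750, 0.2500]
t=1: π = [0.2813, 0.2813, 0.1406, 0.2969]
t=2: π = [0.2871, 0.2656, 0.1797, 0.2676]
t=3: π = [0.2834, 0.2722, 0.1719, 0.2725]
t=4: π = [0.2841, 0.2715, 0.1730, 0.2715]

π = [0.2841, 0.2715, 0.1730, 0.2715]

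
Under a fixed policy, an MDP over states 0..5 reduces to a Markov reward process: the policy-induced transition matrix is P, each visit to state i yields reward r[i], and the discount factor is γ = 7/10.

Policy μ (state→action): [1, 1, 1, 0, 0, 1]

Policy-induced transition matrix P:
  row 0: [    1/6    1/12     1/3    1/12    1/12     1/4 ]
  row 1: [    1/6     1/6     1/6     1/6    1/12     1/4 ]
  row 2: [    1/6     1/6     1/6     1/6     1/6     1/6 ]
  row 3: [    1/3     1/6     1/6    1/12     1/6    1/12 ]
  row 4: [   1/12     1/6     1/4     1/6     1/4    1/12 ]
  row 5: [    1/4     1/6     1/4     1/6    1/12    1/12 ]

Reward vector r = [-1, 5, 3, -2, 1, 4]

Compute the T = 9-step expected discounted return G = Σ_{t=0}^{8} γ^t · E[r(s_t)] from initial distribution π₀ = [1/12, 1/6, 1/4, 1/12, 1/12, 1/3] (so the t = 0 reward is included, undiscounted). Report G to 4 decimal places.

G = 6.4909

t=0: π = [0.0833, 0.1667, 0.2500, 0.0833, 0.0833, 0.3333], E[r] = 2.7500, γ^t·E[r] = 2.750000, running G = 2.750000
t=1: π = [0.2014, 0.1597, 0.2153, 0.1528, 0.1250, 0.1458], E[r] = 1.6458, γ^t·E[r] = 1.152083, running G = 3.902083
t=2: π = [0.1939, 0.1499, 0.2228, 0.1372, 0.1348, 0.1615], E[r] = 1.7303, γ^t·E[r] = 0.847859, running G = 4.749942
t=3: π = [0.1917, 0.1505, 0.2237, 0.1391, 0.1358, 0.1592], E[r] = 1.7262, γ^t·E[r] = 0.592095, running G = 5.342037
t=4: π = [0.1918, 0.1507, 0.2232, 0.1391, 0.1362, 0.1590], E[r] = 1.7253, γ^t·E[r] = 0.414250, running G = 5.756288
t=5: π = [0.1918, 0.1507, 0.2232, 0.1391, 0.1362, 0.1590], E[r] = 1.7255, γ^t·E[r] = 0.289999, running G = 6.046287
t=6: π = [0.1917, 0.1507, 0.2232, 0.1391, 0.1362, 0.1590], E[r] = 1.7254, γ^t·E[r] = 0.202997, running G = 6.249284
t=7: π = [0.1917, 0.1507, 0.2232, 0.1391, 0.1362, 0.1590], E[r] = 1.7254, γ^t·E[r] = 0.142098, running G = 6.391382
t=8: π = [0.1917, 0.1507, 0.2232, 0.1391, 0.1362, 0.1590], E[r] = 1.7254, γ^t·E[r] = 0.099469, running G = 6.490851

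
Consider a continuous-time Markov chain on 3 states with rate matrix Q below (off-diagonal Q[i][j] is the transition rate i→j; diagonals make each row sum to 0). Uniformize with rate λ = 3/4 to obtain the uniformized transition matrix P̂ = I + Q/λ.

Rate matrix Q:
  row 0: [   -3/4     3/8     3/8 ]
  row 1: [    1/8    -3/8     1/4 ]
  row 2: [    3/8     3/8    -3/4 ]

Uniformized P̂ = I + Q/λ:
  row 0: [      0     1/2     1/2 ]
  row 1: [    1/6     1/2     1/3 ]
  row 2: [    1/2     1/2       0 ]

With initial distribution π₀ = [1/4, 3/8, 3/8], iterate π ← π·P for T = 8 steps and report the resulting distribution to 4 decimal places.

π = [0.2220, 0.5000, 0.2780]

t=0: π = [0.2500, 0.3750, 0.3750]
t=1: π = [0.2500, 0.5000, 0.2500]
t=2: π = [0.2083, 0.5000, 0.2917]
t=3: π = [0.2292, 0.5000, 0.2708]
t=4: π = [0.2188, 0.5000, 0.2813]
t=5: π = [0.2240, 0.5000, 0.2760]
t=6: π = [0.2214, 0.5000, 0.2786]
t=7: π = [0.2227, 0.5000, 0.2773]
t=8: π = [0.2220, 0.5000, 0.2780]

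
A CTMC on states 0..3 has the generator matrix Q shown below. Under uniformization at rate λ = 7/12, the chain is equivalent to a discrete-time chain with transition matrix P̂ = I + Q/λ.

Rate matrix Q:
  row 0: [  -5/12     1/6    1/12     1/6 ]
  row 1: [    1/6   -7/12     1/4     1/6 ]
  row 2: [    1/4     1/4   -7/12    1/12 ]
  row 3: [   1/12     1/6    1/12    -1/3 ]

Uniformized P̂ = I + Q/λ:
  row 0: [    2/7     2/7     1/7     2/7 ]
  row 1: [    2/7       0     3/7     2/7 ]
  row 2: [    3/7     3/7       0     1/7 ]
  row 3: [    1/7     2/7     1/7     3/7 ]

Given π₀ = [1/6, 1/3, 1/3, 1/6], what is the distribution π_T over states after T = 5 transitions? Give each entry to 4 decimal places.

π = [0.2690, 0.2427, 0.1859, 0.3024]

t=0: π = [0.1667, 0.3333, 0.3333, 0.1667]
t=1: π = [0.3095, 0.2381, 0.1905, 0.2619]
t=2: π = [0.2755, 0.2449, 0.1837, 0.2959]
t=3: π = [0.2697, 0.2420, 0.1866, 0.3017]
t=4: π = [0.2693, 0.2432, 0.1853, 0.3022]
t=5: π = [0.2690, 0.2427, 0.1859, 0.3024]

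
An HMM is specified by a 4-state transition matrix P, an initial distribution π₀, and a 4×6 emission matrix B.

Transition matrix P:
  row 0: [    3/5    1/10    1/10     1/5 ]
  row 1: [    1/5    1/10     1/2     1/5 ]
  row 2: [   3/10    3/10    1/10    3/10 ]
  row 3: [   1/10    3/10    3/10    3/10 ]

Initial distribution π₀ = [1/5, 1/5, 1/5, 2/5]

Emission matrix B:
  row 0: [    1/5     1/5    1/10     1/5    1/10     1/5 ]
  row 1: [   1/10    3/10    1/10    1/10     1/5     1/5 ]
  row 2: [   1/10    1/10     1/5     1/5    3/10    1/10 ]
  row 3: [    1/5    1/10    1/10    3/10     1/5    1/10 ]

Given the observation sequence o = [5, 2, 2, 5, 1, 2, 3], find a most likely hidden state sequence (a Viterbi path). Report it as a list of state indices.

path = [0, 0, 0, 0, 0, 0, 0]

t=0: δ = [4.000e-02, 4.000e-02, 2.000e-02, 4.000e-02]  (obs o_0=5)
t=1: δ = [2.400e-03, 1.200e-03, 4.000e-03, 1.200e-03]  ψ = [0, 3, 1, 3]  (obs o_1=2)
t=2: δ = [1.440e-04, 1.200e-04, 1.200e-04, 1.200e-04]  ψ = [0, 2, 1, 2]  (obs o_2=2)
t=3: δ = [1.728e-05, 7.200e-06, 6.000e-06, 3.600e-06]  ψ = [0, 2, 1, 2]  (obs o_3=5)
t=4: δ = [2.074e-06, 5.400e-07, 3.600e-07, 3.456e-07]  ψ = [0, 2, 1, 0]  (obs o_4=1)
t=5: δ = [1.244e-07, 2.074e-08, 5.400e-08, 4.147e-08]  ψ = [0, 0, 1, 0]  (obs o_5=2)
t=6: δ = [1.493e-08, 1.620e-09, 2.488e-09, 7.465e-09]  ψ = [0, 2, 0, 0]  (obs o_6=3)
backtrack: best end state = 0; path = [0, 0, 0, 0, 0, 0, 0]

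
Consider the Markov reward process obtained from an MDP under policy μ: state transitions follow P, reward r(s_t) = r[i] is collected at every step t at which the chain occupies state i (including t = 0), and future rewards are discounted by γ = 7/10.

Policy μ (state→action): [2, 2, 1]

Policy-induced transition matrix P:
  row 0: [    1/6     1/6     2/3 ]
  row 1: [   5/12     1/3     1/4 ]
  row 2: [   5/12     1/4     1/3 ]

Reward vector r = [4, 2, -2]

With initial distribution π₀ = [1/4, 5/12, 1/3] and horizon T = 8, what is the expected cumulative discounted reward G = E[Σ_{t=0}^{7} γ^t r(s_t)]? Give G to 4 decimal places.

t=0: π = [0.2500, 0.4167, 0.3333], E[r] = 1.1667, γ^t·E[r] = 1.166667, running G = 1.166667
t=1: π = [0.3542, 0.2639, 0.3819], E[r] = 1.1806, γ^t·E[r] = 0.826389, running G = 1.993056
t=2: π = [0.3281, 0.2425, 0.4294], E[r] = 0.9387, γ^t·E[r] = 0.459942, running G = 2.452998
t=3: π = [0.3346, 0.2429, 0.4225], E[r] = 0.9793, γ^t·E[r] = 0.335887, running G = 2.788885
t=4: π = [0.3330, 0.2424, 0.4246], E[r] = 0.9675, γ^t·E[r] = 0.232286, running G = 3.021171
t=5: π = [0.3334, 0.2424, 0.4241], E[r] = 0.9703, γ^t·E[r] = 0.163073, running G = 3.184244
t=6: π = [0.3333, 0.2424, 0.4243], E[r] = 0.9696, γ^t·E[r] = 0.114067, running G = 3.298312
t=7: π = [0.3333, 0.2424, 0.4242], E[r] = 0.9697, γ^t·E[r] = 0.079862, running G = 3.378173

G = 3.3782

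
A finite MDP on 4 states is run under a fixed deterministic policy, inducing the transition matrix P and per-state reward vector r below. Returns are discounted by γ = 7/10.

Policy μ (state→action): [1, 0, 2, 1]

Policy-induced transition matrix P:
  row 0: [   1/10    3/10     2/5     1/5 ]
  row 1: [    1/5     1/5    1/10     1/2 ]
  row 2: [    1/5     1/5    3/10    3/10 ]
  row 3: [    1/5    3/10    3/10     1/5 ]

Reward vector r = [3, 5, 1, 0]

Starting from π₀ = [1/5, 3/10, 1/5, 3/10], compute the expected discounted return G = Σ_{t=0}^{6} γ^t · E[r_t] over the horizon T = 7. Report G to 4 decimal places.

G = 6.5297

t=0: π = [0.2000, 0.3000, 0.2000, 0.3000], E[r] = 2.3000, γ^t·E[r] = 2.300000, running G = 2.300000
t=1: π = [0.1800, 0.2500, 0.2600, 0.3100], E[r] = 2.0500, γ^t·E[r] = 1.435000, running G = 3.735000
t=2: π = [0.1820, 0.2490, 0.2680, 0.3010], E[r] = 2.0590, γ^t·E[r] = 1.008910, running G = 4.743910
t=3: π = [0.1818, 0.2483, 0.2684, 0.3015], E[r] = 2.0553, γ^t·E[r] = 0.704968, running G = 5.448878
t=4: π = [0.1818, 0.2483, 0.2685, 0.3013], E[r] = 2.0556, γ^t·E[r] = 0.493557, running G = 5.942435
t=5: π = [0.1818, 0.2483, 0.2685, 0.3014], E[r] = 2.0555, γ^t·E[r] = 0.345475, running G = 6.287910
t=6: π = [0.1818, 0.2483, 0.2685, 0.3013], E[r] = 2.0556, γ^t·E[r] = 0.241834, running G = 6.529744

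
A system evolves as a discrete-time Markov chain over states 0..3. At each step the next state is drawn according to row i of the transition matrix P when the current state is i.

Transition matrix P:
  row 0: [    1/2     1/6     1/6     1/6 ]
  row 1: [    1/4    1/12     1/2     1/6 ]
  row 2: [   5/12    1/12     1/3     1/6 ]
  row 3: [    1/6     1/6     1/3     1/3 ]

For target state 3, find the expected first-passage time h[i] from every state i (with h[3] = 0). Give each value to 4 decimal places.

h = [6.0000, 6.0000, 6.0000, 0.0000]

First-step conditioning: h[3] = 0; for i ≠ 3, h[i] = 1 + Σ_k P[i][k]·h[k].
  h[0] = 1 + 1/2·h[0] + 1/6·h[1] + 1/6·h[2]
  h[1] = 1 + 1/4·h[0] + 1/12·h[1] + 1/2·h[2]
  h[2] = 1 + 5/12·h[0] + 1/12·h[1] + 1/3·h[2]
Solving the 3×3 linear system over states ≠ 3 gives exactly h = [6, 6, 6, 0] (h[3] = 0 is the target).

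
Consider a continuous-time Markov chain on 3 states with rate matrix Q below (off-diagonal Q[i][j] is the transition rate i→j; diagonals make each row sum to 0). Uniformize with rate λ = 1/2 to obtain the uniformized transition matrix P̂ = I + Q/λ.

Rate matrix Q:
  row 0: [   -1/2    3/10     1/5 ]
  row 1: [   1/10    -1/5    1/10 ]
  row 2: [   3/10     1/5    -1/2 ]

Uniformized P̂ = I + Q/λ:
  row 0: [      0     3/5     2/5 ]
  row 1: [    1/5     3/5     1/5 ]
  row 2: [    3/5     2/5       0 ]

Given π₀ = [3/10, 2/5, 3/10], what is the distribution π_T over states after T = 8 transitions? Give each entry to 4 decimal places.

π = [0.2352, 0.5589, 0.2060]

t=0: π = [0.3000, 0.4000, 0.3000]
t=1: π = [0.2600, 0.5400, 0.2000]
t=2: π = [0.2280, 0.5600, 0.2120]
t=3: π = [0.2392, 0.5576, 0.2032]
t=4: π = [0.2334, 0.5594, 0.2072]
t=5: π = [0.2362, 0.5586, 0.2052]
t=6: π = [0.2349, 0.5590, 0.2062]
t=7: π = [0.2355, 0.5588, 0.2057]
t=8: π = [0.2352, 0.5589, 0.2060]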